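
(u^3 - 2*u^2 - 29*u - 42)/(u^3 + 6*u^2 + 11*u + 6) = (u - 7)/(u + 1)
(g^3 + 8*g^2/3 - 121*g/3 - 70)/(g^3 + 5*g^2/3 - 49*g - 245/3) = (g - 6)/(g - 7)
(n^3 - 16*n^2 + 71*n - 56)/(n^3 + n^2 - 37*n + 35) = (n^2 - 15*n + 56)/(n^2 + 2*n - 35)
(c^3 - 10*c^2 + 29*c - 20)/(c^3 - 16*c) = (c^2 - 6*c + 5)/(c*(c + 4))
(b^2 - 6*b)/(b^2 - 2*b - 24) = b/(b + 4)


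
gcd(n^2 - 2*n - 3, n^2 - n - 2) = n + 1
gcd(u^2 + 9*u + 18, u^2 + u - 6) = u + 3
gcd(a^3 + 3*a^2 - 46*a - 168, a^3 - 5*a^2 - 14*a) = a - 7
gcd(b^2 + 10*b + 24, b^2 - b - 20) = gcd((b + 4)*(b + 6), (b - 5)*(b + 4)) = b + 4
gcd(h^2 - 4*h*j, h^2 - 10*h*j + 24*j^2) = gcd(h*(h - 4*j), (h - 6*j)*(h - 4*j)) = h - 4*j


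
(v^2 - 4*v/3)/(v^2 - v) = (v - 4/3)/(v - 1)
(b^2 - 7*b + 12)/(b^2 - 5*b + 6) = (b - 4)/(b - 2)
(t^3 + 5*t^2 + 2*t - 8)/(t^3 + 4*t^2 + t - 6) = (t + 4)/(t + 3)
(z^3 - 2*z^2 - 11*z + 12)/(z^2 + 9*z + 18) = (z^2 - 5*z + 4)/(z + 6)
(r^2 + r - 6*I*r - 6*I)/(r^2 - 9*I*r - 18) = (r + 1)/(r - 3*I)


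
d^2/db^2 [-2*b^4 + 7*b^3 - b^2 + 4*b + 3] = -24*b^2 + 42*b - 2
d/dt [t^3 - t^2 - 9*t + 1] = 3*t^2 - 2*t - 9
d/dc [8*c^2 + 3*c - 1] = 16*c + 3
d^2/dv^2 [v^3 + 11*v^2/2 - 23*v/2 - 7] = 6*v + 11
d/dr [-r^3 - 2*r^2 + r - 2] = -3*r^2 - 4*r + 1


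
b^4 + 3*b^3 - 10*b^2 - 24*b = b*(b - 3)*(b + 2)*(b + 4)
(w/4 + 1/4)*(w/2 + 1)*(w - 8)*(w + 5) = w^4/8 - 47*w^2/8 - 63*w/4 - 10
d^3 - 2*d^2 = d^2*(d - 2)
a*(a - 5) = a^2 - 5*a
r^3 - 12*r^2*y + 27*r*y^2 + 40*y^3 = (r - 8*y)*(r - 5*y)*(r + y)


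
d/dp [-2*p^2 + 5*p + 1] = 5 - 4*p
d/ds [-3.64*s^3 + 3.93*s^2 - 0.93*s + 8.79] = -10.92*s^2 + 7.86*s - 0.93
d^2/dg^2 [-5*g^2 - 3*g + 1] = -10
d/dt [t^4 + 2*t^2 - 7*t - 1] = 4*t^3 + 4*t - 7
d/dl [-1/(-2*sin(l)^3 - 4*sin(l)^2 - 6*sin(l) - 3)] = 2*(-4*sin(l) + 3*cos(l)^2 - 6)*cos(l)/(2*sin(l)^3 + 4*sin(l)^2 + 6*sin(l) + 3)^2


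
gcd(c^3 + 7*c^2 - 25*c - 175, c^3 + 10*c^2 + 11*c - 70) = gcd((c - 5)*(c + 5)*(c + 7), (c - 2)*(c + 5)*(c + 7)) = c^2 + 12*c + 35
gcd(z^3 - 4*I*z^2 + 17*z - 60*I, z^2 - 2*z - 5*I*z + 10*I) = z - 5*I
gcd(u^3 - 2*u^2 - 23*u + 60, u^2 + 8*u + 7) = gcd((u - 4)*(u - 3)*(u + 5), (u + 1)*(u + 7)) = 1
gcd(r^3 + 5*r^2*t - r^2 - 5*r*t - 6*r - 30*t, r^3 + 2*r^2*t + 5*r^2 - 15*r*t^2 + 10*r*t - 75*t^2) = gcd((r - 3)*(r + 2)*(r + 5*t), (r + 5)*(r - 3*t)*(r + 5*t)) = r + 5*t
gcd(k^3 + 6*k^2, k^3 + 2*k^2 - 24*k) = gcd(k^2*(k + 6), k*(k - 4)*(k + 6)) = k^2 + 6*k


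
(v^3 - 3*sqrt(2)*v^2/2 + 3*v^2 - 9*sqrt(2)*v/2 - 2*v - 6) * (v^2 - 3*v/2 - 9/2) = v^5 - 3*sqrt(2)*v^4/2 + 3*v^4/2 - 11*v^3 - 9*sqrt(2)*v^3/4 - 33*v^2/2 + 27*sqrt(2)*v^2/2 + 18*v + 81*sqrt(2)*v/4 + 27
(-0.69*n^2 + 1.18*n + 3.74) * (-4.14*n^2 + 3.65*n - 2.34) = 2.8566*n^4 - 7.4037*n^3 - 9.562*n^2 + 10.8898*n - 8.7516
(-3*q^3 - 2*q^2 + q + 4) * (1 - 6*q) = 18*q^4 + 9*q^3 - 8*q^2 - 23*q + 4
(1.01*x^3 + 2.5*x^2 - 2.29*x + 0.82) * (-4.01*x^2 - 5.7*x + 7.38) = -4.0501*x^5 - 15.782*x^4 + 2.3867*x^3 + 28.2148*x^2 - 21.5742*x + 6.0516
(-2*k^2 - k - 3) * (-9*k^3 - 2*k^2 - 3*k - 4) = 18*k^5 + 13*k^4 + 35*k^3 + 17*k^2 + 13*k + 12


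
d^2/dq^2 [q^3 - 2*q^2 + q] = 6*q - 4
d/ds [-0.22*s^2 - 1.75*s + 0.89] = -0.44*s - 1.75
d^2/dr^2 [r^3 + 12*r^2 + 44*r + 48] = 6*r + 24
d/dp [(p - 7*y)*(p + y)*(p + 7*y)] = 3*p^2 + 2*p*y - 49*y^2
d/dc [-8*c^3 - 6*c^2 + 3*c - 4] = -24*c^2 - 12*c + 3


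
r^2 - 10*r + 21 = (r - 7)*(r - 3)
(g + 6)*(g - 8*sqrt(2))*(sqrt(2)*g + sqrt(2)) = sqrt(2)*g^3 - 16*g^2 + 7*sqrt(2)*g^2 - 112*g + 6*sqrt(2)*g - 96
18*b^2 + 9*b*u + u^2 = (3*b + u)*(6*b + u)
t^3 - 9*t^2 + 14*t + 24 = (t - 6)*(t - 4)*(t + 1)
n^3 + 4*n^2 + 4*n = n*(n + 2)^2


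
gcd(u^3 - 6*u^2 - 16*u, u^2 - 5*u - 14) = u + 2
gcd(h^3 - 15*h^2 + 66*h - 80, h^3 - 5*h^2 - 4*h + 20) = h^2 - 7*h + 10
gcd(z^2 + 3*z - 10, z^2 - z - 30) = z + 5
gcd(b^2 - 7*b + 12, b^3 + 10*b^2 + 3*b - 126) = b - 3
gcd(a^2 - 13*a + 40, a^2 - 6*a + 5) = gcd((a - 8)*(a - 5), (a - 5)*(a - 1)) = a - 5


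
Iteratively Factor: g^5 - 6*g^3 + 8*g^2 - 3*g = (g + 3)*(g^4 - 3*g^3 + 3*g^2 - g) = (g - 1)*(g + 3)*(g^3 - 2*g^2 + g) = (g - 1)^2*(g + 3)*(g^2 - g) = g*(g - 1)^2*(g + 3)*(g - 1)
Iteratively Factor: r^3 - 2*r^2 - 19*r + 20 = (r - 5)*(r^2 + 3*r - 4) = (r - 5)*(r + 4)*(r - 1)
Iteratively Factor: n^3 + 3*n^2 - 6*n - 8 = (n - 2)*(n^2 + 5*n + 4) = (n - 2)*(n + 4)*(n + 1)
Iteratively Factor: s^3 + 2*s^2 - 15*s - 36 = (s + 3)*(s^2 - s - 12) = (s + 3)^2*(s - 4)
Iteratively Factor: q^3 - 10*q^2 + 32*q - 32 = (q - 4)*(q^2 - 6*q + 8) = (q - 4)*(q - 2)*(q - 4)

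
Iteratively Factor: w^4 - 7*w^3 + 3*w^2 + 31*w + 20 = (w + 1)*(w^3 - 8*w^2 + 11*w + 20) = (w - 4)*(w + 1)*(w^2 - 4*w - 5) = (w - 4)*(w + 1)^2*(w - 5)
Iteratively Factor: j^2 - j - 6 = (j - 3)*(j + 2)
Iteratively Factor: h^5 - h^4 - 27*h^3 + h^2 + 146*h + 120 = (h + 2)*(h^4 - 3*h^3 - 21*h^2 + 43*h + 60) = (h + 2)*(h + 4)*(h^3 - 7*h^2 + 7*h + 15) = (h - 3)*(h + 2)*(h + 4)*(h^2 - 4*h - 5) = (h - 3)*(h + 1)*(h + 2)*(h + 4)*(h - 5)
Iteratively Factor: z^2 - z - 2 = (z + 1)*(z - 2)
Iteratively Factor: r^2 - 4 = (r + 2)*(r - 2)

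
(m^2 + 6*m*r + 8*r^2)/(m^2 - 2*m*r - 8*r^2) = (-m - 4*r)/(-m + 4*r)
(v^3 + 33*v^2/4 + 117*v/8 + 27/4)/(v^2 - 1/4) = (8*v^3 + 66*v^2 + 117*v + 54)/(2*(4*v^2 - 1))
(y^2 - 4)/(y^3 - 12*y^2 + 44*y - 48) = (y + 2)/(y^2 - 10*y + 24)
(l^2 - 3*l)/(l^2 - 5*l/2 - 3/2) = 2*l/(2*l + 1)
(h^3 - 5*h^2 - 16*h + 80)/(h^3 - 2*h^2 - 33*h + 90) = (h^2 - 16)/(h^2 + 3*h - 18)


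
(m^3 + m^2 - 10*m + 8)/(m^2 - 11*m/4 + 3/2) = 4*(m^2 + 3*m - 4)/(4*m - 3)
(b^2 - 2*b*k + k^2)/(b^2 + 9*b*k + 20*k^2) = (b^2 - 2*b*k + k^2)/(b^2 + 9*b*k + 20*k^2)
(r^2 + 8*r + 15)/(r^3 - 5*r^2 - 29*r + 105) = (r + 3)/(r^2 - 10*r + 21)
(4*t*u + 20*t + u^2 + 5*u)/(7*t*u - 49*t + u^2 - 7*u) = (4*t*u + 20*t + u^2 + 5*u)/(7*t*u - 49*t + u^2 - 7*u)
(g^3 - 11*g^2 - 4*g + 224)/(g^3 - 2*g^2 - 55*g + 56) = (g^2 - 3*g - 28)/(g^2 + 6*g - 7)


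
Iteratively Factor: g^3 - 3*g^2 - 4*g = (g + 1)*(g^2 - 4*g) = (g - 4)*(g + 1)*(g)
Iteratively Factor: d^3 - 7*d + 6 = (d - 1)*(d^2 + d - 6) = (d - 1)*(d + 3)*(d - 2)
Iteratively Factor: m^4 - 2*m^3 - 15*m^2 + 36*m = (m - 3)*(m^3 + m^2 - 12*m) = m*(m - 3)*(m^2 + m - 12) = m*(m - 3)^2*(m + 4)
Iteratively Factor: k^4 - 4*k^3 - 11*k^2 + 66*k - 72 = (k - 3)*(k^3 - k^2 - 14*k + 24) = (k - 3)*(k - 2)*(k^2 + k - 12) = (k - 3)^2*(k - 2)*(k + 4)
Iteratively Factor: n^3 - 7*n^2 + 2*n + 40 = (n - 4)*(n^2 - 3*n - 10) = (n - 4)*(n + 2)*(n - 5)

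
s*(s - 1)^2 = s^3 - 2*s^2 + s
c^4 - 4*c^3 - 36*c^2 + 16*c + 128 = (c - 8)*(c - 2)*(c + 2)*(c + 4)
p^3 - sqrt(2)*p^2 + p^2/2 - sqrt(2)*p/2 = p*(p + 1/2)*(p - sqrt(2))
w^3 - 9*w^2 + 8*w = w*(w - 8)*(w - 1)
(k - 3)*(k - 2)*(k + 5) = k^3 - 19*k + 30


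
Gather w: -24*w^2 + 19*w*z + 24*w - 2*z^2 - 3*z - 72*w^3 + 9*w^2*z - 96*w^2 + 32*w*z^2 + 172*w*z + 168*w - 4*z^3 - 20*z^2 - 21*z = -72*w^3 + w^2*(9*z - 120) + w*(32*z^2 + 191*z + 192) - 4*z^3 - 22*z^2 - 24*z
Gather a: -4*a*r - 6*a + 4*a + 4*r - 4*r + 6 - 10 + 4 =a*(-4*r - 2)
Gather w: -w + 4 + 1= 5 - w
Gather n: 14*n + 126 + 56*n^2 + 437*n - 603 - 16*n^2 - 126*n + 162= 40*n^2 + 325*n - 315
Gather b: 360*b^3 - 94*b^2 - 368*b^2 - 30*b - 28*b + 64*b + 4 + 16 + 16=360*b^3 - 462*b^2 + 6*b + 36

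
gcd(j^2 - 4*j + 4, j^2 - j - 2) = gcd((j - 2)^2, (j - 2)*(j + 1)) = j - 2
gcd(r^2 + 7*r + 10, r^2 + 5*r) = r + 5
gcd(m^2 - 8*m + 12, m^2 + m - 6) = m - 2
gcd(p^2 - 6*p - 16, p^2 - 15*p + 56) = p - 8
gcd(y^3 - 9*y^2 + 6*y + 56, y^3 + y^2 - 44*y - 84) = y^2 - 5*y - 14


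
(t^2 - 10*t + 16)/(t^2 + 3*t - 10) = (t - 8)/(t + 5)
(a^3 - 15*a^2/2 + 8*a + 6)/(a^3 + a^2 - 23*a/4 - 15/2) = 2*(2*a^3 - 15*a^2 + 16*a + 12)/(4*a^3 + 4*a^2 - 23*a - 30)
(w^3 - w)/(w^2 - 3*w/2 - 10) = 2*w*(1 - w^2)/(-2*w^2 + 3*w + 20)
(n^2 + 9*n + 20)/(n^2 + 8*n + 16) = (n + 5)/(n + 4)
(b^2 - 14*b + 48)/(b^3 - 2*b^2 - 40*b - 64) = (b - 6)/(b^2 + 6*b + 8)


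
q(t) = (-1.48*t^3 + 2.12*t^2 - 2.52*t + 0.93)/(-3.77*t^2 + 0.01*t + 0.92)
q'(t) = (7.54*t - 0.01)*(-1.48*t^3 + 2.12*t^2 - 2.52*t + 0.93)/(-3.77*t^2 + 0.01*t + 0.92)^2 + (-4.44*t^2 + 4.24*t - 2.52)/(-3.77*t^2 + 0.01*t + 0.92) = (5.5796*t^4 - 0.0296000000000021*t^3 - 13.564*t^2 + 10.913*t - 2.3277)/(14.2129*t^4 - 0.0754*t^3 - 6.9367*t^2 + 0.0184*t + 0.8464)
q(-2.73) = -1.97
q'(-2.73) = 0.24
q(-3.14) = -2.08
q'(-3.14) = 0.28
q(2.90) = 0.80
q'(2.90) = 0.33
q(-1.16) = -2.16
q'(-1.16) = -1.33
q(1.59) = 0.43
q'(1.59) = 0.22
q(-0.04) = 1.13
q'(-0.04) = -3.34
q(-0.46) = 22.79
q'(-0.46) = -719.72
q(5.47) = 1.71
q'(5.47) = 0.37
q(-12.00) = -5.34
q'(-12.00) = 0.39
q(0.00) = 1.01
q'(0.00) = -2.75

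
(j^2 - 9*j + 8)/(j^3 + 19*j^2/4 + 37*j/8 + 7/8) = 8*(j^2 - 9*j + 8)/(8*j^3 + 38*j^2 + 37*j + 7)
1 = 1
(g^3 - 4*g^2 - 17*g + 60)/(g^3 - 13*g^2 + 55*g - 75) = (g + 4)/(g - 5)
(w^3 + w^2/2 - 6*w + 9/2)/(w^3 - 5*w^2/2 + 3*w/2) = (w + 3)/w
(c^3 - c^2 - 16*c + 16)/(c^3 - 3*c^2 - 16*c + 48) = (c - 1)/(c - 3)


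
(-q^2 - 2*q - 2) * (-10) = 10*q^2 + 20*q + 20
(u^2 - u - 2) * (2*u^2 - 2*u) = 2*u^4 - 4*u^3 - 2*u^2 + 4*u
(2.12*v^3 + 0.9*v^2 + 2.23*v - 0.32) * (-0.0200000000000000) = -0.0424*v^3 - 0.018*v^2 - 0.0446*v + 0.0064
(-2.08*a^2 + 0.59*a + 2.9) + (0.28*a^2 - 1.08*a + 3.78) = -1.8*a^2 - 0.49*a + 6.68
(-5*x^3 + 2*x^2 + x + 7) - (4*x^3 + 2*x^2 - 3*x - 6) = -9*x^3 + 4*x + 13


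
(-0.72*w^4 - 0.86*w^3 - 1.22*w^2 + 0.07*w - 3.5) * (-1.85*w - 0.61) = 1.332*w^5 + 2.0302*w^4 + 2.7816*w^3 + 0.6147*w^2 + 6.4323*w + 2.135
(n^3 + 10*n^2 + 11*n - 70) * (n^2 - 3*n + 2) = n^5 + 7*n^4 - 17*n^3 - 83*n^2 + 232*n - 140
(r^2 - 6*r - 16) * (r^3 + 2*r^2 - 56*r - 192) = r^5 - 4*r^4 - 84*r^3 + 112*r^2 + 2048*r + 3072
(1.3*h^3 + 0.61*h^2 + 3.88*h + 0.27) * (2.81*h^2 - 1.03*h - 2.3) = 3.653*h^5 + 0.3751*h^4 + 7.2845*h^3 - 4.6407*h^2 - 9.2021*h - 0.621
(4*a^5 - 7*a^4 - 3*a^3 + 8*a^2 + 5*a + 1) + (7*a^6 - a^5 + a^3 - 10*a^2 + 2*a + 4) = 7*a^6 + 3*a^5 - 7*a^4 - 2*a^3 - 2*a^2 + 7*a + 5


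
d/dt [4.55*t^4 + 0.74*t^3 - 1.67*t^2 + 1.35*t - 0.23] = 18.2*t^3 + 2.22*t^2 - 3.34*t + 1.35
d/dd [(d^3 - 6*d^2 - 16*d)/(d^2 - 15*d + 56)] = (d^2 - 14*d - 14)/(d^2 - 14*d + 49)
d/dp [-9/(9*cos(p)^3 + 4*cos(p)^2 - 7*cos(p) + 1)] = 9*(-27*cos(p)^2 - 8*cos(p) + 7)*sin(p)/(9*cos(p)^3 + 4*cos(p)^2 - 7*cos(p) + 1)^2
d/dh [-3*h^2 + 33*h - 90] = 33 - 6*h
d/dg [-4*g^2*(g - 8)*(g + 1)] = 4*g*(-4*g^2 + 21*g + 16)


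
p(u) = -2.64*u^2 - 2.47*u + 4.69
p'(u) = -5.28*u - 2.47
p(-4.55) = -38.73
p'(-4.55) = 21.55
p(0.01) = 4.67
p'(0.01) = -2.52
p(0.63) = 2.09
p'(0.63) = -5.80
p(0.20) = 4.09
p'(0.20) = -3.53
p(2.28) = -14.67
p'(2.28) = -14.51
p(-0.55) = 5.25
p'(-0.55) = 0.43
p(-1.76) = 0.86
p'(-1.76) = 6.82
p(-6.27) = -83.61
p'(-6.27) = 30.64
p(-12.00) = -345.83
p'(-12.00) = 60.89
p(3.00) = -26.48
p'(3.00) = -18.31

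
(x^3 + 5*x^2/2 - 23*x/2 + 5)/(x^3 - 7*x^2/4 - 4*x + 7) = 2*(2*x^2 + 9*x - 5)/(4*x^2 + x - 14)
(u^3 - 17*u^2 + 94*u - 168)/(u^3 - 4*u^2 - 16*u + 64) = (u^2 - 13*u + 42)/(u^2 - 16)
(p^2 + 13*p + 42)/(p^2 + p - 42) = (p + 6)/(p - 6)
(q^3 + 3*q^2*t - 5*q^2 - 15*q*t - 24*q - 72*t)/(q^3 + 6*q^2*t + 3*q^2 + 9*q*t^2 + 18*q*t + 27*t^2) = (q - 8)/(q + 3*t)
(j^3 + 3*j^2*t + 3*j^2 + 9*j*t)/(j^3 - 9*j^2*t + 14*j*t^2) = (j^2 + 3*j*t + 3*j + 9*t)/(j^2 - 9*j*t + 14*t^2)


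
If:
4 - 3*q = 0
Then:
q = 4/3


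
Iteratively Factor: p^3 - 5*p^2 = (p - 5)*(p^2) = p*(p - 5)*(p)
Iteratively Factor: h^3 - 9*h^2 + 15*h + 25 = (h - 5)*(h^2 - 4*h - 5) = (h - 5)^2*(h + 1)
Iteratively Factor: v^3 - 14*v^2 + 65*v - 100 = (v - 5)*(v^2 - 9*v + 20) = (v - 5)*(v - 4)*(v - 5)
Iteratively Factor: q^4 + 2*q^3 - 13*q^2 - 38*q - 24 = (q - 4)*(q^3 + 6*q^2 + 11*q + 6) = (q - 4)*(q + 3)*(q^2 + 3*q + 2) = (q - 4)*(q + 1)*(q + 3)*(q + 2)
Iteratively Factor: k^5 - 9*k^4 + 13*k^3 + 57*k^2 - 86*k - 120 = (k - 3)*(k^4 - 6*k^3 - 5*k^2 + 42*k + 40) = (k - 3)*(k + 1)*(k^3 - 7*k^2 + 2*k + 40) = (k - 3)*(k + 1)*(k + 2)*(k^2 - 9*k + 20) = (k - 5)*(k - 3)*(k + 1)*(k + 2)*(k - 4)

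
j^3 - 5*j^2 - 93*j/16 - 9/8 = (j - 6)*(j + 1/4)*(j + 3/4)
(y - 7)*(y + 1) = y^2 - 6*y - 7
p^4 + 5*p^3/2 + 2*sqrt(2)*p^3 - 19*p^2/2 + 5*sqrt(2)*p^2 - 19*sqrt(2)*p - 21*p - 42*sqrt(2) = (p - 3)*(p + 2)*(p + 7/2)*(p + 2*sqrt(2))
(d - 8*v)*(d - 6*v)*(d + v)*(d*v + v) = d^4*v - 13*d^3*v^2 + d^3*v + 34*d^2*v^3 - 13*d^2*v^2 + 48*d*v^4 + 34*d*v^3 + 48*v^4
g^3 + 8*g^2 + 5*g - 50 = (g - 2)*(g + 5)^2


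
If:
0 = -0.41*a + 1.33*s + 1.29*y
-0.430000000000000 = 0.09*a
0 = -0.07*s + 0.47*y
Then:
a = -4.78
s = -1.29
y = -0.19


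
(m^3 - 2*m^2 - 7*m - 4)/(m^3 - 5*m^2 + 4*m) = (m^2 + 2*m + 1)/(m*(m - 1))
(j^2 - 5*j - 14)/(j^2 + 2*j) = (j - 7)/j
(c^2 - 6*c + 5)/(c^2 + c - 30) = (c - 1)/(c + 6)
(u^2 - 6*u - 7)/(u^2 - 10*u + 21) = (u + 1)/(u - 3)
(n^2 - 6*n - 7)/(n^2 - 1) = (n - 7)/(n - 1)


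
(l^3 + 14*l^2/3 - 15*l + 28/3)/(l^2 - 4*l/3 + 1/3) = (3*l^2 + 17*l - 28)/(3*l - 1)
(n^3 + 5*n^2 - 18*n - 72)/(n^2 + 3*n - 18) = (n^2 - n - 12)/(n - 3)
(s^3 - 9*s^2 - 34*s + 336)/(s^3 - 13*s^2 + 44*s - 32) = (s^2 - s - 42)/(s^2 - 5*s + 4)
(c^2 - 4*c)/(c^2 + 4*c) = (c - 4)/(c + 4)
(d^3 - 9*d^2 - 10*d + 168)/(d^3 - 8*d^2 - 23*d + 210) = (d + 4)/(d + 5)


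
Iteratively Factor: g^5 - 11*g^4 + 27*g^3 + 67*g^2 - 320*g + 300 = (g + 3)*(g^4 - 14*g^3 + 69*g^2 - 140*g + 100) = (g - 2)*(g + 3)*(g^3 - 12*g^2 + 45*g - 50) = (g - 2)^2*(g + 3)*(g^2 - 10*g + 25) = (g - 5)*(g - 2)^2*(g + 3)*(g - 5)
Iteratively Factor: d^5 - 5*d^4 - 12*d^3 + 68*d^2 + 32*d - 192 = (d + 2)*(d^4 - 7*d^3 + 2*d^2 + 64*d - 96) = (d - 2)*(d + 2)*(d^3 - 5*d^2 - 8*d + 48) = (d - 4)*(d - 2)*(d + 2)*(d^2 - d - 12) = (d - 4)*(d - 2)*(d + 2)*(d + 3)*(d - 4)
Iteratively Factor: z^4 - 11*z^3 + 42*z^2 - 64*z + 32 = (z - 4)*(z^3 - 7*z^2 + 14*z - 8) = (z - 4)^2*(z^2 - 3*z + 2) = (z - 4)^2*(z - 1)*(z - 2)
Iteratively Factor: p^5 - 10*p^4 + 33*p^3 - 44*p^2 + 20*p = (p - 1)*(p^4 - 9*p^3 + 24*p^2 - 20*p) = (p - 2)*(p - 1)*(p^3 - 7*p^2 + 10*p) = (p - 5)*(p - 2)*(p - 1)*(p^2 - 2*p) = p*(p - 5)*(p - 2)*(p - 1)*(p - 2)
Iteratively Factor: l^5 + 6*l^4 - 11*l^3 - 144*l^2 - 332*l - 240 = (l + 2)*(l^4 + 4*l^3 - 19*l^2 - 106*l - 120) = (l - 5)*(l + 2)*(l^3 + 9*l^2 + 26*l + 24) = (l - 5)*(l + 2)^2*(l^2 + 7*l + 12) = (l - 5)*(l + 2)^2*(l + 3)*(l + 4)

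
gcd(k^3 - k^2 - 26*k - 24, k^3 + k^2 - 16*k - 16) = k^2 + 5*k + 4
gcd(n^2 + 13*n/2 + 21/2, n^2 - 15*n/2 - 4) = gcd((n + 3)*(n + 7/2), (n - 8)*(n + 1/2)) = 1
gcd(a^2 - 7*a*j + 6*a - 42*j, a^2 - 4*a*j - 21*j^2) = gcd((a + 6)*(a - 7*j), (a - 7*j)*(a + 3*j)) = a - 7*j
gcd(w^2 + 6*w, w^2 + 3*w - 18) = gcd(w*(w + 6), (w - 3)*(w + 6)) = w + 6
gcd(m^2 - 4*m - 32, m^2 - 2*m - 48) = m - 8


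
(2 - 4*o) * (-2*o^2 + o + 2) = 8*o^3 - 8*o^2 - 6*o + 4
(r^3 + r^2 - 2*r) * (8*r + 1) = 8*r^4 + 9*r^3 - 15*r^2 - 2*r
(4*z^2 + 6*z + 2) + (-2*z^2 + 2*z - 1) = 2*z^2 + 8*z + 1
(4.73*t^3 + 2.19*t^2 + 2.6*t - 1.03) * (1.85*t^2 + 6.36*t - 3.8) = 8.7505*t^5 + 34.1343*t^4 + 0.7644*t^3 + 6.3085*t^2 - 16.4308*t + 3.914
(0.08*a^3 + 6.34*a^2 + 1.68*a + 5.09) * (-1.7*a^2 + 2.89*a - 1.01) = -0.136*a^5 - 10.5468*a^4 + 15.3858*a^3 - 10.2012*a^2 + 13.0133*a - 5.1409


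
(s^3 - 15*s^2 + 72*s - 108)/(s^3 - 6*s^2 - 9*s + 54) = (s - 6)/(s + 3)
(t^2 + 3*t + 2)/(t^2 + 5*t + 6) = (t + 1)/(t + 3)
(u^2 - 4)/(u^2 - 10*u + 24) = (u^2 - 4)/(u^2 - 10*u + 24)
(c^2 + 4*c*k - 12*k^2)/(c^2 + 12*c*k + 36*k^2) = (c - 2*k)/(c + 6*k)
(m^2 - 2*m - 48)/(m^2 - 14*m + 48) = (m + 6)/(m - 6)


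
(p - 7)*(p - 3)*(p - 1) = p^3 - 11*p^2 + 31*p - 21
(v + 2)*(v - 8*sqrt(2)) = v^2 - 8*sqrt(2)*v + 2*v - 16*sqrt(2)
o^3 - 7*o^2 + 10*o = o*(o - 5)*(o - 2)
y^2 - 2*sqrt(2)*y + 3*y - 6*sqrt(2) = (y + 3)*(y - 2*sqrt(2))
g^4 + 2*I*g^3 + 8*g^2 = g^2*(g - 2*I)*(g + 4*I)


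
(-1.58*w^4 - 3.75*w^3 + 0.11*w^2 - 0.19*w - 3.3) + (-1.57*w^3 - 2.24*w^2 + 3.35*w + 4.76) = -1.58*w^4 - 5.32*w^3 - 2.13*w^2 + 3.16*w + 1.46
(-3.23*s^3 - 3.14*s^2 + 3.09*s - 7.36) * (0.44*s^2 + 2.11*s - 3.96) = -1.4212*s^5 - 8.1969*s^4 + 7.525*s^3 + 15.7159*s^2 - 27.766*s + 29.1456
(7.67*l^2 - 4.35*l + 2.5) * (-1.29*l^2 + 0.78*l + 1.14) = -9.8943*l^4 + 11.5941*l^3 + 2.1258*l^2 - 3.009*l + 2.85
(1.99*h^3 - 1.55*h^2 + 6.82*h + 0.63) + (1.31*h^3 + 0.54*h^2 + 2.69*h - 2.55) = 3.3*h^3 - 1.01*h^2 + 9.51*h - 1.92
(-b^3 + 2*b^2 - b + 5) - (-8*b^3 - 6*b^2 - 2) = 7*b^3 + 8*b^2 - b + 7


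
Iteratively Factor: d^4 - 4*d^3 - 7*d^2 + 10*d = (d)*(d^3 - 4*d^2 - 7*d + 10) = d*(d + 2)*(d^2 - 6*d + 5) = d*(d - 5)*(d + 2)*(d - 1)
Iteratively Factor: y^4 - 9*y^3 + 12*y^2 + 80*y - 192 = (y - 4)*(y^3 - 5*y^2 - 8*y + 48) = (y - 4)^2*(y^2 - y - 12) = (y - 4)^3*(y + 3)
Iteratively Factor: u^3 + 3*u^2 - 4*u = (u)*(u^2 + 3*u - 4) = u*(u - 1)*(u + 4)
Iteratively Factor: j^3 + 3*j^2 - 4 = (j - 1)*(j^2 + 4*j + 4) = (j - 1)*(j + 2)*(j + 2)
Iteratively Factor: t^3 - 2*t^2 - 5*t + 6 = (t + 2)*(t^2 - 4*t + 3) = (t - 3)*(t + 2)*(t - 1)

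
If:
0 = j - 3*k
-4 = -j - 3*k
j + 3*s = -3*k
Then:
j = 2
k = 2/3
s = -4/3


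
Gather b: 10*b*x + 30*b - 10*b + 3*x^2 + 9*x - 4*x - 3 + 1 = b*(10*x + 20) + 3*x^2 + 5*x - 2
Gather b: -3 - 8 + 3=-8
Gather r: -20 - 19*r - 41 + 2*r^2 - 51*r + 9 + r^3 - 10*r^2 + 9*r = r^3 - 8*r^2 - 61*r - 52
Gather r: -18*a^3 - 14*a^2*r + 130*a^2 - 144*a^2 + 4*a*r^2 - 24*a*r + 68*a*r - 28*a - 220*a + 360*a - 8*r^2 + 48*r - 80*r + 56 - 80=-18*a^3 - 14*a^2 + 112*a + r^2*(4*a - 8) + r*(-14*a^2 + 44*a - 32) - 24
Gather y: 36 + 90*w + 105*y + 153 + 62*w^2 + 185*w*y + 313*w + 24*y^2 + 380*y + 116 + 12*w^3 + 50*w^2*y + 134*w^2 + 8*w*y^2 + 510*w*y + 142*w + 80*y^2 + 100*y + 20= 12*w^3 + 196*w^2 + 545*w + y^2*(8*w + 104) + y*(50*w^2 + 695*w + 585) + 325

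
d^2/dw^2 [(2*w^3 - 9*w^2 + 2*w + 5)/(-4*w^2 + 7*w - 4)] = 14*(22*w^3 - 72*w^2 + 60*w - 11)/(64*w^6 - 336*w^5 + 780*w^4 - 1015*w^3 + 780*w^2 - 336*w + 64)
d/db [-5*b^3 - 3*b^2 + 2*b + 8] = -15*b^2 - 6*b + 2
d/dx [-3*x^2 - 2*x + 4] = -6*x - 2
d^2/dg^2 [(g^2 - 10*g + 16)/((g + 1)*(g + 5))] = 2*(-16*g^3 + 33*g^2 + 438*g + 821)/(g^6 + 18*g^5 + 123*g^4 + 396*g^3 + 615*g^2 + 450*g + 125)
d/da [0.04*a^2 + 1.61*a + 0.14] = 0.08*a + 1.61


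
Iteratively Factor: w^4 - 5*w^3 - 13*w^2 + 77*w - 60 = (w - 3)*(w^3 - 2*w^2 - 19*w + 20) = (w - 3)*(w - 1)*(w^2 - w - 20) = (w - 5)*(w - 3)*(w - 1)*(w + 4)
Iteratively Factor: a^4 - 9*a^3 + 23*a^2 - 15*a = (a - 5)*(a^3 - 4*a^2 + 3*a) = a*(a - 5)*(a^2 - 4*a + 3) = a*(a - 5)*(a - 1)*(a - 3)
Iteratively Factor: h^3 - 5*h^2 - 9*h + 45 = (h - 5)*(h^2 - 9) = (h - 5)*(h + 3)*(h - 3)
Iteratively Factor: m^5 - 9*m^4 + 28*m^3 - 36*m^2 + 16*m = (m - 2)*(m^4 - 7*m^3 + 14*m^2 - 8*m) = m*(m - 2)*(m^3 - 7*m^2 + 14*m - 8) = m*(m - 2)^2*(m^2 - 5*m + 4) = m*(m - 2)^2*(m - 1)*(m - 4)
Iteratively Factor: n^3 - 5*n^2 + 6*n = (n - 3)*(n^2 - 2*n) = n*(n - 3)*(n - 2)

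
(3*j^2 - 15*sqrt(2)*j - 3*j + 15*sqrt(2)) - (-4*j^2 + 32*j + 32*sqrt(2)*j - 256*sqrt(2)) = 7*j^2 - 47*sqrt(2)*j - 35*j + 271*sqrt(2)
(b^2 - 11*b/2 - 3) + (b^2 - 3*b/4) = 2*b^2 - 25*b/4 - 3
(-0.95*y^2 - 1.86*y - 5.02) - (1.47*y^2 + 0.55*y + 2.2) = -2.42*y^2 - 2.41*y - 7.22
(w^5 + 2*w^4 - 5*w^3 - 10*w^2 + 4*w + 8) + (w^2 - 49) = w^5 + 2*w^4 - 5*w^3 - 9*w^2 + 4*w - 41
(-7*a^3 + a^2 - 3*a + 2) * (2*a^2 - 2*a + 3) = -14*a^5 + 16*a^4 - 29*a^3 + 13*a^2 - 13*a + 6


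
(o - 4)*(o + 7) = o^2 + 3*o - 28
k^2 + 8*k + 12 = (k + 2)*(k + 6)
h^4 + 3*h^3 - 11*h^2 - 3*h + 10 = (h - 2)*(h - 1)*(h + 1)*(h + 5)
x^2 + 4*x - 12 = (x - 2)*(x + 6)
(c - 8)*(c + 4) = c^2 - 4*c - 32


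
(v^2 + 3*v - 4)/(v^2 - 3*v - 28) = (v - 1)/(v - 7)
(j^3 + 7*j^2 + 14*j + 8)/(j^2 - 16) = (j^2 + 3*j + 2)/(j - 4)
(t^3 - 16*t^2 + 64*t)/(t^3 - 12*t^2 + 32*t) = (t - 8)/(t - 4)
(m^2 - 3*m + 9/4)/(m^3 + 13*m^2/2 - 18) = (m - 3/2)/(m^2 + 8*m + 12)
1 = 1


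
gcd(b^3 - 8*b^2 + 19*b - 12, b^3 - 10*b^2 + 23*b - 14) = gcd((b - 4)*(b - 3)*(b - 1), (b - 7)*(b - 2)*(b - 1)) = b - 1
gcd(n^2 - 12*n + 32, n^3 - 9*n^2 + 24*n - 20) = 1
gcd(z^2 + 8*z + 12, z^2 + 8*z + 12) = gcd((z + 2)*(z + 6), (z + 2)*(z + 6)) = z^2 + 8*z + 12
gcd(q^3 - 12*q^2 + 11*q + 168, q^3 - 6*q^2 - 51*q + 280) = q - 8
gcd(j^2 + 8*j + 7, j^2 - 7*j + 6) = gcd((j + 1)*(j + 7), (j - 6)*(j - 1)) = 1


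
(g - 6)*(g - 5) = g^2 - 11*g + 30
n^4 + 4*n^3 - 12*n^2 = n^2*(n - 2)*(n + 6)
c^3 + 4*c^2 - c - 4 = (c - 1)*(c + 1)*(c + 4)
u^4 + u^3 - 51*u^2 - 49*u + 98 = (u - 7)*(u - 1)*(u + 2)*(u + 7)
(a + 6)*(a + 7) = a^2 + 13*a + 42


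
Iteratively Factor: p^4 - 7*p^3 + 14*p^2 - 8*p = (p - 2)*(p^3 - 5*p^2 + 4*p) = p*(p - 2)*(p^2 - 5*p + 4) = p*(p - 2)*(p - 1)*(p - 4)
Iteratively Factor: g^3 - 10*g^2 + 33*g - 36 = (g - 3)*(g^2 - 7*g + 12) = (g - 4)*(g - 3)*(g - 3)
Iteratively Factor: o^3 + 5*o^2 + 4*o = (o)*(o^2 + 5*o + 4) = o*(o + 4)*(o + 1)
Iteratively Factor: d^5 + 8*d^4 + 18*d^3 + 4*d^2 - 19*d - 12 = (d + 1)*(d^4 + 7*d^3 + 11*d^2 - 7*d - 12) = (d - 1)*(d + 1)*(d^3 + 8*d^2 + 19*d + 12) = (d - 1)*(d + 1)*(d + 3)*(d^2 + 5*d + 4) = (d - 1)*(d + 1)*(d + 3)*(d + 4)*(d + 1)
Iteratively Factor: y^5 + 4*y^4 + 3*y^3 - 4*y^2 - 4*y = (y)*(y^4 + 4*y^3 + 3*y^2 - 4*y - 4) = y*(y + 2)*(y^3 + 2*y^2 - y - 2) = y*(y + 2)^2*(y^2 - 1) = y*(y + 1)*(y + 2)^2*(y - 1)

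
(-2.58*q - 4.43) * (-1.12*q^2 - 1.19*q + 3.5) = 2.8896*q^3 + 8.0318*q^2 - 3.7583*q - 15.505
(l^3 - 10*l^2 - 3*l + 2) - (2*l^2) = l^3 - 12*l^2 - 3*l + 2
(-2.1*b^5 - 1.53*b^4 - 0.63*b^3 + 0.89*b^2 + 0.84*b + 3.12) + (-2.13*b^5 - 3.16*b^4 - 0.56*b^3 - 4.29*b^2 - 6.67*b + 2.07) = -4.23*b^5 - 4.69*b^4 - 1.19*b^3 - 3.4*b^2 - 5.83*b + 5.19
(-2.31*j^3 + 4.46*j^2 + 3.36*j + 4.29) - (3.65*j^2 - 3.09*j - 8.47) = -2.31*j^3 + 0.81*j^2 + 6.45*j + 12.76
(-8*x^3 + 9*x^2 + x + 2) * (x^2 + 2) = -8*x^5 + 9*x^4 - 15*x^3 + 20*x^2 + 2*x + 4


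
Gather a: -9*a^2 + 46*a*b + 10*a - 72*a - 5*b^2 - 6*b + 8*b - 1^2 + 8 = -9*a^2 + a*(46*b - 62) - 5*b^2 + 2*b + 7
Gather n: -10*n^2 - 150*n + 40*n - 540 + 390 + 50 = -10*n^2 - 110*n - 100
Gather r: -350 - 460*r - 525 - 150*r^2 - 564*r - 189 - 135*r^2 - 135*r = -285*r^2 - 1159*r - 1064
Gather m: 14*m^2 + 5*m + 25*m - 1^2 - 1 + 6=14*m^2 + 30*m + 4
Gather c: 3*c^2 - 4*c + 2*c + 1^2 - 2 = 3*c^2 - 2*c - 1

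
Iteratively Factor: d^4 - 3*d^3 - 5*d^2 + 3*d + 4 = (d - 1)*(d^3 - 2*d^2 - 7*d - 4) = (d - 4)*(d - 1)*(d^2 + 2*d + 1) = (d - 4)*(d - 1)*(d + 1)*(d + 1)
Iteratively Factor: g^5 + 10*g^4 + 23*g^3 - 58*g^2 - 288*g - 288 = (g + 4)*(g^4 + 6*g^3 - g^2 - 54*g - 72) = (g + 2)*(g + 4)*(g^3 + 4*g^2 - 9*g - 36) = (g + 2)*(g + 3)*(g + 4)*(g^2 + g - 12) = (g + 2)*(g + 3)*(g + 4)^2*(g - 3)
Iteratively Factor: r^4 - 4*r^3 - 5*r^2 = (r + 1)*(r^3 - 5*r^2) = r*(r + 1)*(r^2 - 5*r) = r*(r - 5)*(r + 1)*(r)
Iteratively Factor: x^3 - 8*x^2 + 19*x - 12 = (x - 4)*(x^2 - 4*x + 3) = (x - 4)*(x - 1)*(x - 3)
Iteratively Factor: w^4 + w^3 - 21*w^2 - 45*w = (w + 3)*(w^3 - 2*w^2 - 15*w) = (w + 3)^2*(w^2 - 5*w) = (w - 5)*(w + 3)^2*(w)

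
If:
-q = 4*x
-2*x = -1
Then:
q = -2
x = 1/2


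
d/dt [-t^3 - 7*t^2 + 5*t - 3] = -3*t^2 - 14*t + 5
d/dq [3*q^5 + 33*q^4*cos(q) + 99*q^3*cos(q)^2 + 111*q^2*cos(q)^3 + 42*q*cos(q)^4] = -33*q^4*sin(q) + 15*q^4 - 99*q^3*sin(2*q) + 132*q^3*cos(q) - 333*q^2*sin(q)*cos(q)^2 + 297*q^2*cos(q)^2 - 168*q*sin(q)*cos(q)^3 + 222*q*cos(q)^3 + 42*cos(q)^4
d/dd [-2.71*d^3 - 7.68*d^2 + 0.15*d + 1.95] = -8.13*d^2 - 15.36*d + 0.15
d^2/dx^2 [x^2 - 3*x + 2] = 2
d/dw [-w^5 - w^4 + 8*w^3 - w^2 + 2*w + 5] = -5*w^4 - 4*w^3 + 24*w^2 - 2*w + 2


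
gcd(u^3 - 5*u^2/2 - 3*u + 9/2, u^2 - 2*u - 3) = u - 3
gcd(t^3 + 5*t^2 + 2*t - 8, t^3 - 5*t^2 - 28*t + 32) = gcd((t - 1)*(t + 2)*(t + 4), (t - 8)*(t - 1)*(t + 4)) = t^2 + 3*t - 4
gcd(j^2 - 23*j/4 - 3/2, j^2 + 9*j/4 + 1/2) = j + 1/4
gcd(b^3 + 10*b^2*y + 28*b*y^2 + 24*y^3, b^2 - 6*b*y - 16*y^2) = b + 2*y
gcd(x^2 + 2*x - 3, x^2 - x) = x - 1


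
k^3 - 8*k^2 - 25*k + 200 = (k - 8)*(k - 5)*(k + 5)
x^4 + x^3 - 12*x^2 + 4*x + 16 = (x - 2)^2*(x + 1)*(x + 4)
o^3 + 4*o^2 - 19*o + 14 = (o - 2)*(o - 1)*(o + 7)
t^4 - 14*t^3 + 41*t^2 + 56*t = t*(t - 8)*(t - 7)*(t + 1)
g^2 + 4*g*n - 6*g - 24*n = (g - 6)*(g + 4*n)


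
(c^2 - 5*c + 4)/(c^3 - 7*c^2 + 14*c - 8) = 1/(c - 2)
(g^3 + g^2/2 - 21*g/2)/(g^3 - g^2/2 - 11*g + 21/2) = g/(g - 1)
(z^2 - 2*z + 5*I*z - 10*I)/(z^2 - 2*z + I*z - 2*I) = (z + 5*I)/(z + I)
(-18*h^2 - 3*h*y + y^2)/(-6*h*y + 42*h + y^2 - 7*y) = (3*h + y)/(y - 7)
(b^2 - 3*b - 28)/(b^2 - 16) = (b - 7)/(b - 4)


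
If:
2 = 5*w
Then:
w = 2/5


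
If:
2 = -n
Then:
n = -2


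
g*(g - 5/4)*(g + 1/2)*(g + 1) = g^4 + g^3/4 - 11*g^2/8 - 5*g/8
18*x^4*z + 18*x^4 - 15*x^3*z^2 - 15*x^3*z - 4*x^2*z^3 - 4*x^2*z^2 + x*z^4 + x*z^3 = (-6*x + z)*(-x + z)*(3*x + z)*(x*z + x)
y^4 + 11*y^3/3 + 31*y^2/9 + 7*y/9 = y*(y + 1/3)*(y + 1)*(y + 7/3)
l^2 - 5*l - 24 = (l - 8)*(l + 3)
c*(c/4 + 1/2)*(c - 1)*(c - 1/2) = c^4/4 + c^3/8 - 5*c^2/8 + c/4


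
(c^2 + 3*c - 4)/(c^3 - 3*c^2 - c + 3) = (c + 4)/(c^2 - 2*c - 3)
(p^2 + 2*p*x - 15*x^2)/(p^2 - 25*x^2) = (-p + 3*x)/(-p + 5*x)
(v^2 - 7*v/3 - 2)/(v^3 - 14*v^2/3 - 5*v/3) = (-3*v^2 + 7*v + 6)/(v*(-3*v^2 + 14*v + 5))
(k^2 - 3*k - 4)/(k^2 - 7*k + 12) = (k + 1)/(k - 3)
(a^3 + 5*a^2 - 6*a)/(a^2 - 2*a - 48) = a*(a - 1)/(a - 8)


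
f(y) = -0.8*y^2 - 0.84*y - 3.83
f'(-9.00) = 13.56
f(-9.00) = -61.07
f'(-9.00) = 13.56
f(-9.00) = -61.07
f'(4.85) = -8.60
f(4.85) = -26.72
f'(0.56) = -1.74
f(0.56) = -4.55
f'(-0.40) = -0.20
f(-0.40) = -3.62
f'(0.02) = -0.87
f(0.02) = -3.85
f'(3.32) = -6.15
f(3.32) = -15.44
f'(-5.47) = 7.91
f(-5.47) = -23.17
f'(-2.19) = 2.66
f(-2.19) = -5.83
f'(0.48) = -1.61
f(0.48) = -4.42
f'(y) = -1.6*y - 0.84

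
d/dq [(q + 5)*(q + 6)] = 2*q + 11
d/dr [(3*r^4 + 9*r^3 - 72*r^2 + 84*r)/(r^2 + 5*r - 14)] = 6*r - 6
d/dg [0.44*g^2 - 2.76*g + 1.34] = 0.88*g - 2.76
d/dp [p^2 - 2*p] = 2*p - 2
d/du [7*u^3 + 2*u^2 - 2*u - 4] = 21*u^2 + 4*u - 2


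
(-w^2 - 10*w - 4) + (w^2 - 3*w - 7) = -13*w - 11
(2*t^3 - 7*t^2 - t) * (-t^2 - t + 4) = -2*t^5 + 5*t^4 + 16*t^3 - 27*t^2 - 4*t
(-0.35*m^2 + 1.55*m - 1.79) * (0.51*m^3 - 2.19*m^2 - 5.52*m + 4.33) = -0.1785*m^5 + 1.557*m^4 - 2.3754*m^3 - 6.1514*m^2 + 16.5923*m - 7.7507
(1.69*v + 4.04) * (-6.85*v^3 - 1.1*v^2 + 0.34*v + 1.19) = -11.5765*v^4 - 29.533*v^3 - 3.8694*v^2 + 3.3847*v + 4.8076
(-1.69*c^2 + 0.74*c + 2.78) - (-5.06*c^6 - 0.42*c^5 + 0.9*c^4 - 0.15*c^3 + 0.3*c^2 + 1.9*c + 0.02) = 5.06*c^6 + 0.42*c^5 - 0.9*c^4 + 0.15*c^3 - 1.99*c^2 - 1.16*c + 2.76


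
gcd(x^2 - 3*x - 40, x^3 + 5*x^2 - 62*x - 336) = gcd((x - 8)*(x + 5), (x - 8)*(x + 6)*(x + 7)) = x - 8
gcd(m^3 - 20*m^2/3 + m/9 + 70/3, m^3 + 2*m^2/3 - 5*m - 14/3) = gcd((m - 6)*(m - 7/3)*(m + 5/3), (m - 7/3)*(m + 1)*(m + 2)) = m - 7/3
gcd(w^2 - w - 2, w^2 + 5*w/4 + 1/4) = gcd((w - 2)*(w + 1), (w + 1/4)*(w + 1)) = w + 1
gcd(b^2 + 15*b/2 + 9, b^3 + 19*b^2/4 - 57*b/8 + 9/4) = b + 6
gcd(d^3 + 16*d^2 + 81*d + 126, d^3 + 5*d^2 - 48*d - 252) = d + 6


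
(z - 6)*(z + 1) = z^2 - 5*z - 6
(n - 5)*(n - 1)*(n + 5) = n^3 - n^2 - 25*n + 25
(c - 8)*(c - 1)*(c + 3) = c^3 - 6*c^2 - 19*c + 24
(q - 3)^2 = q^2 - 6*q + 9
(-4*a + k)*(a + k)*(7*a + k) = -28*a^3 - 25*a^2*k + 4*a*k^2 + k^3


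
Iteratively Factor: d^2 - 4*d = (d - 4)*(d)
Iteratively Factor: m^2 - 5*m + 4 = (m - 4)*(m - 1)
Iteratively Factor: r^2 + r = (r)*(r + 1)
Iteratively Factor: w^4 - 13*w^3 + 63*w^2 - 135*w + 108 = (w - 3)*(w^3 - 10*w^2 + 33*w - 36) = (w - 3)^2*(w^2 - 7*w + 12) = (w - 4)*(w - 3)^2*(w - 3)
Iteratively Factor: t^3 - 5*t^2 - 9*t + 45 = (t - 5)*(t^2 - 9) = (t - 5)*(t - 3)*(t + 3)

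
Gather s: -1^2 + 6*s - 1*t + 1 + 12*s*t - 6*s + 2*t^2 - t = 12*s*t + 2*t^2 - 2*t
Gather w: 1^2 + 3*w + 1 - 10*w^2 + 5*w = -10*w^2 + 8*w + 2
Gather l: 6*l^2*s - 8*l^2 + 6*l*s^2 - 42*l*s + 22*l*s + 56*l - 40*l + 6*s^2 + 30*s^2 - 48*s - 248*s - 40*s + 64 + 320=l^2*(6*s - 8) + l*(6*s^2 - 20*s + 16) + 36*s^2 - 336*s + 384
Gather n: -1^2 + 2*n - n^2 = -n^2 + 2*n - 1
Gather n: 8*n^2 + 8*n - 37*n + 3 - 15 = 8*n^2 - 29*n - 12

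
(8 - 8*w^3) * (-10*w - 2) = 80*w^4 + 16*w^3 - 80*w - 16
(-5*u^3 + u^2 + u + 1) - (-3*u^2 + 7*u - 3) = -5*u^3 + 4*u^2 - 6*u + 4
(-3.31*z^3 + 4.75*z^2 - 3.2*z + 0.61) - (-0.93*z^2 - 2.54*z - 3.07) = -3.31*z^3 + 5.68*z^2 - 0.66*z + 3.68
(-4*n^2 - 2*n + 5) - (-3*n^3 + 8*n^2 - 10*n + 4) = 3*n^3 - 12*n^2 + 8*n + 1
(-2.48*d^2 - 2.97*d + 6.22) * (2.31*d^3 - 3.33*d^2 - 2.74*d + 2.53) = -5.7288*d^5 + 1.3977*d^4 + 31.0535*d^3 - 18.8492*d^2 - 24.5569*d + 15.7366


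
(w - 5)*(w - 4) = w^2 - 9*w + 20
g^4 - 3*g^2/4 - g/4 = g*(g - 1)*(g + 1/2)^2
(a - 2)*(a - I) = a^2 - 2*a - I*a + 2*I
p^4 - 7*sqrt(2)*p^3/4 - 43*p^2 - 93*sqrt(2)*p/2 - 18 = (p - 6*sqrt(2))*(p + 3*sqrt(2))*(sqrt(2)*p/2 + 1)*(sqrt(2)*p + 1/2)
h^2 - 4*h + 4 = (h - 2)^2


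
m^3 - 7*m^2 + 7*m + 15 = (m - 5)*(m - 3)*(m + 1)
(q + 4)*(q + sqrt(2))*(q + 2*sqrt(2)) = q^3 + 4*q^2 + 3*sqrt(2)*q^2 + 4*q + 12*sqrt(2)*q + 16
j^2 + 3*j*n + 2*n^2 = (j + n)*(j + 2*n)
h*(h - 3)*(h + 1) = h^3 - 2*h^2 - 3*h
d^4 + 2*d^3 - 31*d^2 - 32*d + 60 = (d - 5)*(d - 1)*(d + 2)*(d + 6)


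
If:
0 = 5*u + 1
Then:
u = -1/5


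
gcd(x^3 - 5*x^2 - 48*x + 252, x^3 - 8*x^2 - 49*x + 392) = x + 7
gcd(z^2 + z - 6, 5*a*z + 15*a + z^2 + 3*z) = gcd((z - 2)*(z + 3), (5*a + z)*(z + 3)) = z + 3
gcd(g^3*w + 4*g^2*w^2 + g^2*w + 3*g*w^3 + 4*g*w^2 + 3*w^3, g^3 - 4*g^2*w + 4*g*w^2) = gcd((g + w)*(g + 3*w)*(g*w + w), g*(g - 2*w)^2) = 1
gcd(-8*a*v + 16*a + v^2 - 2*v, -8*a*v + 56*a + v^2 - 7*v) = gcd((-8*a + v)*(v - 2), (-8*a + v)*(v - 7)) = -8*a + v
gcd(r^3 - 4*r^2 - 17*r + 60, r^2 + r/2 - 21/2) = r - 3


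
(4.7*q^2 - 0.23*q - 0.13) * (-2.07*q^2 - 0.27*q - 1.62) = -9.729*q^4 - 0.7929*q^3 - 7.2828*q^2 + 0.4077*q + 0.2106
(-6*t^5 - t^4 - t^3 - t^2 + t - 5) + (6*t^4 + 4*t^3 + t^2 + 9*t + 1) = -6*t^5 + 5*t^4 + 3*t^3 + 10*t - 4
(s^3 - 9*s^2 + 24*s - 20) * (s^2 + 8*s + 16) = s^5 - s^4 - 32*s^3 + 28*s^2 + 224*s - 320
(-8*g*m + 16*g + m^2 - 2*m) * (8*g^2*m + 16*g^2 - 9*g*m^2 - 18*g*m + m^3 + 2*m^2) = -64*g^3*m^2 + 256*g^3 + 80*g^2*m^3 - 320*g^2*m - 17*g*m^4 + 68*g*m^2 + m^5 - 4*m^3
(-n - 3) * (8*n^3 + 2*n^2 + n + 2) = -8*n^4 - 26*n^3 - 7*n^2 - 5*n - 6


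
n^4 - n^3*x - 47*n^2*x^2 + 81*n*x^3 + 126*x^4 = (n - 6*x)*(n - 3*x)*(n + x)*(n + 7*x)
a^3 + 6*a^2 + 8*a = a*(a + 2)*(a + 4)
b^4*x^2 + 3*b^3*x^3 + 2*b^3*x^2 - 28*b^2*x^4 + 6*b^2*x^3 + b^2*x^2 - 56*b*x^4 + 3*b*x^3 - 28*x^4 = (b - 4*x)*(b + 7*x)*(b*x + x)^2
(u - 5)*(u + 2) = u^2 - 3*u - 10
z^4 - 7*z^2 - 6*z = z*(z - 3)*(z + 1)*(z + 2)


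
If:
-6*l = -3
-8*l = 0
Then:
No Solution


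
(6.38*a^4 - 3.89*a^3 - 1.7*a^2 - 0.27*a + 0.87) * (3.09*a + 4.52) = 19.7142*a^5 + 16.8175*a^4 - 22.8358*a^3 - 8.5183*a^2 + 1.4679*a + 3.9324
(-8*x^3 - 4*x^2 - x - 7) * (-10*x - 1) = 80*x^4 + 48*x^3 + 14*x^2 + 71*x + 7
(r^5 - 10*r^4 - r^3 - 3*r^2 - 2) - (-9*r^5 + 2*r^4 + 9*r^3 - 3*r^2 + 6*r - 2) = 10*r^5 - 12*r^4 - 10*r^3 - 6*r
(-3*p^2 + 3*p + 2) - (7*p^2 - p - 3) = -10*p^2 + 4*p + 5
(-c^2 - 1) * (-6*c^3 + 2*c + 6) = 6*c^5 + 4*c^3 - 6*c^2 - 2*c - 6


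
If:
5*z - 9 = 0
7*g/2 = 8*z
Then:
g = 144/35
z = 9/5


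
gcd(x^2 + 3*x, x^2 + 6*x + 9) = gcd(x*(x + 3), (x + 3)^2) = x + 3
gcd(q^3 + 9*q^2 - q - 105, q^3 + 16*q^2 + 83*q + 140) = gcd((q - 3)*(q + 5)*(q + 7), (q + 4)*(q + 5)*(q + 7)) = q^2 + 12*q + 35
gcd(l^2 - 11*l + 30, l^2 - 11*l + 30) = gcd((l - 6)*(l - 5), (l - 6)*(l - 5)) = l^2 - 11*l + 30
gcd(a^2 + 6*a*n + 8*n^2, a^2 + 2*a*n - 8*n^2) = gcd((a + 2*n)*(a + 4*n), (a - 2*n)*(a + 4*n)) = a + 4*n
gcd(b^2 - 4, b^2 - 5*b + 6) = b - 2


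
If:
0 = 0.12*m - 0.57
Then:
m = 4.75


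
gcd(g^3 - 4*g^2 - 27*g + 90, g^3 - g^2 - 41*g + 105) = g - 3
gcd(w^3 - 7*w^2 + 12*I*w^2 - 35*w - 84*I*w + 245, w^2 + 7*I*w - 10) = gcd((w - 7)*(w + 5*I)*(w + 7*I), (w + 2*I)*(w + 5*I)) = w + 5*I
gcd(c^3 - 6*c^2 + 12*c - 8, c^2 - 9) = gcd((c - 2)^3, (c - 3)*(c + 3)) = 1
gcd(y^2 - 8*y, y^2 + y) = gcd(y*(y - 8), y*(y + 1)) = y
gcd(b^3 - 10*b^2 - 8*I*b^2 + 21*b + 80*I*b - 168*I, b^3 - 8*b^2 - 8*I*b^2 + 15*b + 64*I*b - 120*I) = b^2 + b*(-3 - 8*I) + 24*I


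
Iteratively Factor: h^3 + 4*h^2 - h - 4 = (h + 4)*(h^2 - 1) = (h + 1)*(h + 4)*(h - 1)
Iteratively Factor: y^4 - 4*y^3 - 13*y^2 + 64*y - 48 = (y - 1)*(y^3 - 3*y^2 - 16*y + 48) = (y - 1)*(y + 4)*(y^2 - 7*y + 12) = (y - 4)*(y - 1)*(y + 4)*(y - 3)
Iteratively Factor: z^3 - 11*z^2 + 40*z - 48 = (z - 3)*(z^2 - 8*z + 16) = (z - 4)*(z - 3)*(z - 4)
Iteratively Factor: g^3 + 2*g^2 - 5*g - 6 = (g + 3)*(g^2 - g - 2) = (g + 1)*(g + 3)*(g - 2)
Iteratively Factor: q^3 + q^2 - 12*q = (q)*(q^2 + q - 12) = q*(q + 4)*(q - 3)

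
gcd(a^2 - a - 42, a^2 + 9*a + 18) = a + 6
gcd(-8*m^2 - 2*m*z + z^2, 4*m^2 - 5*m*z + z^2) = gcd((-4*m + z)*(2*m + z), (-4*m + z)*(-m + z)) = -4*m + z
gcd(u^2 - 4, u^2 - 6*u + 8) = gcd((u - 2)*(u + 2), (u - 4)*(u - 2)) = u - 2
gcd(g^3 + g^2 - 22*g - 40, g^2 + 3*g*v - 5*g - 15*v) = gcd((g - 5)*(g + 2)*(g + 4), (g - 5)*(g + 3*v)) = g - 5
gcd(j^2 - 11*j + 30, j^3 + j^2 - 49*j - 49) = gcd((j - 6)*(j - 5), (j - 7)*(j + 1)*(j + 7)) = 1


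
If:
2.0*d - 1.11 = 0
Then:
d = 0.56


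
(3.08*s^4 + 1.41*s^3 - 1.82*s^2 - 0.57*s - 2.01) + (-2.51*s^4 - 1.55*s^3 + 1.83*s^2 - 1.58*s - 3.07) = 0.57*s^4 - 0.14*s^3 + 0.01*s^2 - 2.15*s - 5.08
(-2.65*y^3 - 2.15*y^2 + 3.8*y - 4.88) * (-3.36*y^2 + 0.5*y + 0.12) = 8.904*y^5 + 5.899*y^4 - 14.161*y^3 + 18.0388*y^2 - 1.984*y - 0.5856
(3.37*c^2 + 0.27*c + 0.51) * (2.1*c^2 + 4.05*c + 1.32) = 7.077*c^4 + 14.2155*c^3 + 6.6129*c^2 + 2.4219*c + 0.6732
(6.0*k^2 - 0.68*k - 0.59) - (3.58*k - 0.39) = 6.0*k^2 - 4.26*k - 0.2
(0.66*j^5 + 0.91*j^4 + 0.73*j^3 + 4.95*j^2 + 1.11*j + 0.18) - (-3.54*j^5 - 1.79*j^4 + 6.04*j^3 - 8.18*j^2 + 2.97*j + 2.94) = 4.2*j^5 + 2.7*j^4 - 5.31*j^3 + 13.13*j^2 - 1.86*j - 2.76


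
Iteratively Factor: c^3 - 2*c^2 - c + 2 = (c - 2)*(c^2 - 1) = (c - 2)*(c + 1)*(c - 1)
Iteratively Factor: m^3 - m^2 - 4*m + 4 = (m - 2)*(m^2 + m - 2) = (m - 2)*(m + 2)*(m - 1)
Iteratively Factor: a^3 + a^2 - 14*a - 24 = (a + 2)*(a^2 - a - 12) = (a - 4)*(a + 2)*(a + 3)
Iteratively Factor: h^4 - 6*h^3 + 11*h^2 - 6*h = (h - 2)*(h^3 - 4*h^2 + 3*h) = (h - 3)*(h - 2)*(h^2 - h) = h*(h - 3)*(h - 2)*(h - 1)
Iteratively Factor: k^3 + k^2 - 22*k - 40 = (k + 4)*(k^2 - 3*k - 10) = (k + 2)*(k + 4)*(k - 5)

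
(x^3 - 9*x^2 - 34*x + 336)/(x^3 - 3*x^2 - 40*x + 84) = (x - 8)/(x - 2)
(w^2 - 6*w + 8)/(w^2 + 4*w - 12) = (w - 4)/(w + 6)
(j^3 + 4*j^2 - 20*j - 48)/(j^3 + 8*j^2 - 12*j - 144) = (j + 2)/(j + 6)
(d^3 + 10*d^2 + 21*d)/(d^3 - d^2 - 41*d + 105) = d*(d + 3)/(d^2 - 8*d + 15)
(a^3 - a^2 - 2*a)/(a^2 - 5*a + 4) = a*(a^2 - a - 2)/(a^2 - 5*a + 4)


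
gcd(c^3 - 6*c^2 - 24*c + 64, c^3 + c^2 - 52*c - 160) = c^2 - 4*c - 32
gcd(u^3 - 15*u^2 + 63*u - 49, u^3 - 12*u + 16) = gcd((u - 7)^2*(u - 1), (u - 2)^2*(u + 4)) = 1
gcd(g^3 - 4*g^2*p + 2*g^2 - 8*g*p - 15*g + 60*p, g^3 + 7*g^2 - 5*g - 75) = g^2 + 2*g - 15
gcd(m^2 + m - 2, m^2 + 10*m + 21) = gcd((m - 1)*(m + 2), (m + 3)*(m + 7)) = 1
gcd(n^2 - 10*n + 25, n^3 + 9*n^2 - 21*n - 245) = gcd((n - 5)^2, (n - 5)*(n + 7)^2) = n - 5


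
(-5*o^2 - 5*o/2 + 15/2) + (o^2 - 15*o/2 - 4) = -4*o^2 - 10*o + 7/2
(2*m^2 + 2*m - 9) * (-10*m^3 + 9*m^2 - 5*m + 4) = -20*m^5 - 2*m^4 + 98*m^3 - 83*m^2 + 53*m - 36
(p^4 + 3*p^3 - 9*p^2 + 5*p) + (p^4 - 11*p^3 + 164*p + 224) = 2*p^4 - 8*p^3 - 9*p^2 + 169*p + 224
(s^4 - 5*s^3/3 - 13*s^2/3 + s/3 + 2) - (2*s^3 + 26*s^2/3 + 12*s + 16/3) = s^4 - 11*s^3/3 - 13*s^2 - 35*s/3 - 10/3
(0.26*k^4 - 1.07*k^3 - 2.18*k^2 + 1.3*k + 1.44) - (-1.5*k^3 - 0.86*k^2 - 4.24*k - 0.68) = 0.26*k^4 + 0.43*k^3 - 1.32*k^2 + 5.54*k + 2.12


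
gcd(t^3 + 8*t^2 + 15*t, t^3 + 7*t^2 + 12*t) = t^2 + 3*t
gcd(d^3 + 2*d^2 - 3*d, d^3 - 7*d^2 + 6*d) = d^2 - d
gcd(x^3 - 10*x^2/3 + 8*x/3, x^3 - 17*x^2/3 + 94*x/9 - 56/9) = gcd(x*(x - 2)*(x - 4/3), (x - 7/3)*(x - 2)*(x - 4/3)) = x^2 - 10*x/3 + 8/3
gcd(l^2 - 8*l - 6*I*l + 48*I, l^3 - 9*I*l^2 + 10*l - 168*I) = l - 6*I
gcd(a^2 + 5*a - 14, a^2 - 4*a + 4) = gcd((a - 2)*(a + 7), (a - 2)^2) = a - 2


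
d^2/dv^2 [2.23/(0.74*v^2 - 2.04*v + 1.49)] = (-2.442296*v^2 + 6.732816*v + 2.23*(1.48*v - 2.04)*(2.96*v - 4.08) - 4.917596)/(0.74*v^2 - 2.04*v + 1.49)^3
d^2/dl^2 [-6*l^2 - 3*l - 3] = -12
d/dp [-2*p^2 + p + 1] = 1 - 4*p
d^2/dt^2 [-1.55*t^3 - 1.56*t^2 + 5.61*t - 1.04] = -9.3*t - 3.12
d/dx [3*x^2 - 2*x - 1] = 6*x - 2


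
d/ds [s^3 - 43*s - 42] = 3*s^2 - 43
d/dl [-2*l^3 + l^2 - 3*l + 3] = -6*l^2 + 2*l - 3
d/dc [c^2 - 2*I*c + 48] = 2*c - 2*I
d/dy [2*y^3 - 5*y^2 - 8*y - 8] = 6*y^2 - 10*y - 8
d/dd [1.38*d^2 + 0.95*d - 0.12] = 2.76*d + 0.95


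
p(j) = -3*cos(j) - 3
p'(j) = 3*sin(j)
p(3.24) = -0.01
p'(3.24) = -0.29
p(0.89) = -4.89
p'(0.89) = 2.33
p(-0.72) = -5.26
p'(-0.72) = -1.98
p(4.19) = -1.50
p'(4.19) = -2.60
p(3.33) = -0.05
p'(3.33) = -0.56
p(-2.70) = -0.29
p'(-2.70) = -1.28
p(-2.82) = -0.15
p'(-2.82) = -0.95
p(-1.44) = -3.39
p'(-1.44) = -2.97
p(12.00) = -5.53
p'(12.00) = -1.61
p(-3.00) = -0.03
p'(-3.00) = -0.42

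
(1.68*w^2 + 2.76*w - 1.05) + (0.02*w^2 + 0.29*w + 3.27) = 1.7*w^2 + 3.05*w + 2.22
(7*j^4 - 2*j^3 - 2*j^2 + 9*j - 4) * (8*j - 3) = 56*j^5 - 37*j^4 - 10*j^3 + 78*j^2 - 59*j + 12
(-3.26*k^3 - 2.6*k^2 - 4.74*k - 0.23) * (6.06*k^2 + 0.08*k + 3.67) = -19.7556*k^5 - 16.0168*k^4 - 40.8966*k^3 - 11.315*k^2 - 17.4142*k - 0.8441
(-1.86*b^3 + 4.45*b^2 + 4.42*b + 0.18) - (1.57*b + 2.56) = -1.86*b^3 + 4.45*b^2 + 2.85*b - 2.38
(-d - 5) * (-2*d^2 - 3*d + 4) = 2*d^3 + 13*d^2 + 11*d - 20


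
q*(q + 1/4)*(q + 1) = q^3 + 5*q^2/4 + q/4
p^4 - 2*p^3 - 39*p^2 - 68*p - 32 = (p - 8)*(p + 1)^2*(p + 4)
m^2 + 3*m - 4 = (m - 1)*(m + 4)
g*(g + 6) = g^2 + 6*g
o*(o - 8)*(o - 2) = o^3 - 10*o^2 + 16*o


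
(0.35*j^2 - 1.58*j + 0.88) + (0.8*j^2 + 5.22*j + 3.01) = 1.15*j^2 + 3.64*j + 3.89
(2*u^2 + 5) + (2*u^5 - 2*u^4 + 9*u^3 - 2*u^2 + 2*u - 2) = 2*u^5 - 2*u^4 + 9*u^3 + 2*u + 3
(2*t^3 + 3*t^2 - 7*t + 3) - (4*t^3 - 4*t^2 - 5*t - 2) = -2*t^3 + 7*t^2 - 2*t + 5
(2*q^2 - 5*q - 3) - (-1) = 2*q^2 - 5*q - 2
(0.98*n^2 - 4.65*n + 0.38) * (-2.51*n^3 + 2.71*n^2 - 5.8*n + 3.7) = -2.4598*n^5 + 14.3273*n^4 - 19.2393*n^3 + 31.6258*n^2 - 19.409*n + 1.406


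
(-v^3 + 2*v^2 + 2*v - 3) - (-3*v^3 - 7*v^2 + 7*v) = 2*v^3 + 9*v^2 - 5*v - 3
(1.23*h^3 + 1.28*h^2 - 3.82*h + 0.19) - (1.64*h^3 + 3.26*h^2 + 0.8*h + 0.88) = -0.41*h^3 - 1.98*h^2 - 4.62*h - 0.69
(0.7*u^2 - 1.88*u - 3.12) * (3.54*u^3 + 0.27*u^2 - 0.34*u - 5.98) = 2.478*u^5 - 6.4662*u^4 - 11.7904*u^3 - 4.3892*u^2 + 12.3032*u + 18.6576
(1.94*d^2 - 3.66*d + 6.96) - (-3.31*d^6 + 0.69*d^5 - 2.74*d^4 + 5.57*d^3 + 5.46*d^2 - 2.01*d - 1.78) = 3.31*d^6 - 0.69*d^5 + 2.74*d^4 - 5.57*d^3 - 3.52*d^2 - 1.65*d + 8.74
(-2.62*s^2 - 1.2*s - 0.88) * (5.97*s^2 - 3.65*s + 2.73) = -15.6414*s^4 + 2.399*s^3 - 8.0262*s^2 - 0.0640000000000001*s - 2.4024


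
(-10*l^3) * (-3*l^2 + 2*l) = 30*l^5 - 20*l^4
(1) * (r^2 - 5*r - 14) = r^2 - 5*r - 14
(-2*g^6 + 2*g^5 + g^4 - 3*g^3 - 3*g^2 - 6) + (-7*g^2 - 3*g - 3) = -2*g^6 + 2*g^5 + g^4 - 3*g^3 - 10*g^2 - 3*g - 9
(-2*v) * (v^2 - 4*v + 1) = -2*v^3 + 8*v^2 - 2*v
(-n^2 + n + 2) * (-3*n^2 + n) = 3*n^4 - 4*n^3 - 5*n^2 + 2*n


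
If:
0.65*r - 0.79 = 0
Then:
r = 1.22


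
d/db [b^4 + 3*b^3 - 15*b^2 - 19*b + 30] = 4*b^3 + 9*b^2 - 30*b - 19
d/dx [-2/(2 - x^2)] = -4*x/(x^2 - 2)^2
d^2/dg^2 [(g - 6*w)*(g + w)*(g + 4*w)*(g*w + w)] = 2*w*(6*g^2 - 3*g*w + 3*g - 26*w^2 - w)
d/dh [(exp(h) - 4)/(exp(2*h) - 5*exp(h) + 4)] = -exp(h)/(exp(2*h) - 2*exp(h) + 1)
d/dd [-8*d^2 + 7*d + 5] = 7 - 16*d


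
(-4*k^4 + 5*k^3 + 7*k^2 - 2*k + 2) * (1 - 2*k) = 8*k^5 - 14*k^4 - 9*k^3 + 11*k^2 - 6*k + 2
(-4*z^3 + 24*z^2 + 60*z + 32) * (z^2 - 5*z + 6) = -4*z^5 + 44*z^4 - 84*z^3 - 124*z^2 + 200*z + 192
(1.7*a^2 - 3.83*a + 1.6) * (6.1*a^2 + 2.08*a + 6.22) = 10.37*a^4 - 19.827*a^3 + 12.3676*a^2 - 20.4946*a + 9.952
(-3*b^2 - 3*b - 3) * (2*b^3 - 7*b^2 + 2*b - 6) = -6*b^5 + 15*b^4 + 9*b^3 + 33*b^2 + 12*b + 18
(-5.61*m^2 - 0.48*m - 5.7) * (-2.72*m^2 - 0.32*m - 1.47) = 15.2592*m^4 + 3.1008*m^3 + 23.9043*m^2 + 2.5296*m + 8.379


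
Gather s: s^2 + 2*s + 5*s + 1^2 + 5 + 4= s^2 + 7*s + 10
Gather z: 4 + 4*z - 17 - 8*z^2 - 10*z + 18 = -8*z^2 - 6*z + 5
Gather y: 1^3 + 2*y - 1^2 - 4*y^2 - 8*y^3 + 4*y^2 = -8*y^3 + 2*y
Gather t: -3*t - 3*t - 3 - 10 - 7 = -6*t - 20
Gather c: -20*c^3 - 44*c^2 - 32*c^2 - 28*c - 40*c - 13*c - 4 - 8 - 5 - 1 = -20*c^3 - 76*c^2 - 81*c - 18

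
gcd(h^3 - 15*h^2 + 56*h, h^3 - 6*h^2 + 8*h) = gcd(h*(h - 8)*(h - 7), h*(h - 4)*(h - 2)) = h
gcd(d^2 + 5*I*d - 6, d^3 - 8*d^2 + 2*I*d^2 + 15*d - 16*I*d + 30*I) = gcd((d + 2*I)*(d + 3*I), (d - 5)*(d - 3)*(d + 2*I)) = d + 2*I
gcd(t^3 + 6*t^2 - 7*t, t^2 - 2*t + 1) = t - 1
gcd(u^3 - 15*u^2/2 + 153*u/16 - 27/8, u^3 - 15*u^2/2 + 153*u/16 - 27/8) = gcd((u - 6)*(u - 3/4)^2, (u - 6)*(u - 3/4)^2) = u^3 - 15*u^2/2 + 153*u/16 - 27/8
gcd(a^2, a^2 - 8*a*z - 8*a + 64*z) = 1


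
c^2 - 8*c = c*(c - 8)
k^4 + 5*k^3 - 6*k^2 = k^2*(k - 1)*(k + 6)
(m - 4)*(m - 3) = m^2 - 7*m + 12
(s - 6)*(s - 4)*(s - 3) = s^3 - 13*s^2 + 54*s - 72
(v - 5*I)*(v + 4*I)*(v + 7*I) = v^3 + 6*I*v^2 + 27*v + 140*I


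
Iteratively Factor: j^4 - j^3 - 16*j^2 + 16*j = (j)*(j^3 - j^2 - 16*j + 16) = j*(j - 4)*(j^2 + 3*j - 4) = j*(j - 4)*(j + 4)*(j - 1)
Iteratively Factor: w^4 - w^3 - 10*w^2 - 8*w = (w + 2)*(w^3 - 3*w^2 - 4*w) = (w + 1)*(w + 2)*(w^2 - 4*w) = (w - 4)*(w + 1)*(w + 2)*(w)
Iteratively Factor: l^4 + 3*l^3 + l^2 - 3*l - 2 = (l - 1)*(l^3 + 4*l^2 + 5*l + 2) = (l - 1)*(l + 2)*(l^2 + 2*l + 1) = (l - 1)*(l + 1)*(l + 2)*(l + 1)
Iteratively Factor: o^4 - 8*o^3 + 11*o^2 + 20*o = (o - 5)*(o^3 - 3*o^2 - 4*o) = o*(o - 5)*(o^2 - 3*o - 4) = o*(o - 5)*(o - 4)*(o + 1)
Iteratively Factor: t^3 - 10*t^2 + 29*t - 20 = (t - 4)*(t^2 - 6*t + 5) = (t - 5)*(t - 4)*(t - 1)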